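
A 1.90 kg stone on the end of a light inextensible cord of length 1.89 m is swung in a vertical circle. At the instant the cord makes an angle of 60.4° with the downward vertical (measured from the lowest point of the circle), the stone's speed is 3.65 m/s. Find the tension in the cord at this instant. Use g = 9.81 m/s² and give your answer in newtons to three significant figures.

Take the radial direction toward the centre of the circle as positive. The component of the weight along the string toward the centre is −mg cos φ (φ measured from the bottom), so Newton's second law along the string gives T − mg cos φ = m v²/r.
cos 60.4° = 0.4939, so T = m(v²/r + g cos φ) = 1.90 × ((3.65)²/1.89 + 9.81 × 0.4939) = 1.90 × (7.049 + (4.846)) = 1.90 × 11.89 = 22.60 N.

22.6 N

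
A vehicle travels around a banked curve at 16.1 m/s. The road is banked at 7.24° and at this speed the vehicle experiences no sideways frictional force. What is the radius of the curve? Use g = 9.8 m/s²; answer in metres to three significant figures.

208 m

Frictionless banking: tanθ = v²/(rg), so r = v²/(g tanθ).
r = (16.1)²/(9.8 × tan 7.24°) = 259.2/(9.8 × 0.1270) = 259.2/1.245 = 208.2 m.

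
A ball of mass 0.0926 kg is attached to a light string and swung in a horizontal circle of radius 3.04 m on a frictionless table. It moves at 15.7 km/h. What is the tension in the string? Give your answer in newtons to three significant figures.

0.579 N

v = 15.7 km/h = 15.7/3.6 = 4.361 m/s.
The tension is the only horizontal force, so it supplies the full centripetal force: T = m v²/r = 0.0926 × (4.361)²/3.04 = 0.0926 × 19.02/3.04 = 0.5793 N.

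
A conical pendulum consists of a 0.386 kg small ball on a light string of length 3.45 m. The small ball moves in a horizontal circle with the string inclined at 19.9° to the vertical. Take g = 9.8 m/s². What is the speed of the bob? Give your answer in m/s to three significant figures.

The radius of the circle is r = L sinθ = 3.45 × sin 19.9° = 1.174 m.
Horizontally T sinθ = mv²/r and vertically T cosθ = mg, so tanθ = v²/(rg).
v = √(r g tanθ) = √(1.174 × 9.8 × 0.3620) = √4.166 = 2.041 m/s.

2.04 m/s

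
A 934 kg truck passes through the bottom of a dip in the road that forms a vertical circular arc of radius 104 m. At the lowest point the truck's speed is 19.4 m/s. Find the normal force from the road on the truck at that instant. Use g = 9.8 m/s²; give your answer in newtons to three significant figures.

At the lowest point, N points up (toward the centre) and the weight mg points down (away from the centre), so the net inward force is N − mg = mv²/r.
N = m(v²/r + g) = 934 × ((19.4)²/104 + 9.8) = 934 × (3.619 + 9.8) = 934 × 13.42 = 12530 N.

12500 N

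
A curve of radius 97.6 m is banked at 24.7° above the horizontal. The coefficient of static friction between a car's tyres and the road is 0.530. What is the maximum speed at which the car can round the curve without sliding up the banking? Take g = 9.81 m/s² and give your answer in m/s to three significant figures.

At the maximum speed, friction acts down the slope at its limiting value f = μN. Radially (horizontal, toward centre): N sinθ + μN cosθ = mv²/r. Vertically: N cosθ − μN sinθ = mg.
Dividing: v² = r g (sinθ + μcosθ)/(cosθ − μsinθ).
sinθ + μcosθ = 0.4179 + 0.530×0.9085 = 0.8994; cosθ − μsinθ = 0.9085 − 0.530×0.4179 = 0.6870.
v² = 97.6 × 9.81 × 0.8994/0.6870 = 1253 m²/s², so v = 35.40 m/s.

35.4 m/s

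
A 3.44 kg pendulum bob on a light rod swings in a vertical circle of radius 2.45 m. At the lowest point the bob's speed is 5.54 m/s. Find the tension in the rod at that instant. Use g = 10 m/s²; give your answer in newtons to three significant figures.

77.5 N

At the lowest point, T points up (toward the centre) and the weight mg points down (away from the centre), so the net inward force is T − mg = mv²/r.
T = m(v²/r + g) = 3.44 × ((5.54)²/2.45 + 10.0) = 3.44 × (12.53 + 10.0) = 3.44 × 22.53 = 77.49 N.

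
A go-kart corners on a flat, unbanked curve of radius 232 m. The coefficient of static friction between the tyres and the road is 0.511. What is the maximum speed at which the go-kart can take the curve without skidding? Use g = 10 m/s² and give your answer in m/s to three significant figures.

Friction provides the centripetal force on a flat curve. At maximum speed it is at its limiting value: μ_s m g = m v²/r.
Mass cancels: v_max = √(μ_s g r) = √(0.511 × 10.0 × 232) = √1186 = 34.43 m/s.

34.4 m/s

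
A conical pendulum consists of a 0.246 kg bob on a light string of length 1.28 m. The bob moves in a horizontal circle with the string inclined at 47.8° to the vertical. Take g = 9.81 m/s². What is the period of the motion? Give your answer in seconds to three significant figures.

1.86 s

r = L sinθ = 0.9482 m. From T sinθ = mω²r and T cosθ = mg: tanθ = ω²r/g, so ω² = g tanθ / r = g/(L cosθ).
ω = √(g/(L cosθ)) = √(9.81/(1.28 × 0.6717)) = √11.41 = 3.378 rad/s.
Period = 2π/ω = 1.860 s.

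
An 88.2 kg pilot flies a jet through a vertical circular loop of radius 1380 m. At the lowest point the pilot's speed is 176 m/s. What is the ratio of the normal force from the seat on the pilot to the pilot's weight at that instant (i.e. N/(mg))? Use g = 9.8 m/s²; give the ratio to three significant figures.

At the bottom, N − mg = mv²/r, so N = m(v²/r + g) and N/(mg) = v²/(rg) + 1 = (176)²/(1380 × 9.8) + 1 = 2.290 + 1 = 3.290.

3.29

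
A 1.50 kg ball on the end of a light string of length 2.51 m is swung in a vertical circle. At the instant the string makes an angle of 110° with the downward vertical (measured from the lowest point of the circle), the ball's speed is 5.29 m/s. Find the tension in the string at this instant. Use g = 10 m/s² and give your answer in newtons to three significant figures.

11.6 N

Take the radial direction toward the centre of the circle as positive. The component of the weight along the string toward the centre is −mg cos φ (φ measured from the bottom), so Newton's second law along the string gives T − mg cos φ = m v²/r.
cos 110° = -0.3420, so T = m(v²/r + g cos φ) = 1.50 × ((5.29)²/2.51 + 10.0 × -0.3420) = 1.50 × (11.15 + (-3.420)) = 1.50 × 7.729 = 11.59 N.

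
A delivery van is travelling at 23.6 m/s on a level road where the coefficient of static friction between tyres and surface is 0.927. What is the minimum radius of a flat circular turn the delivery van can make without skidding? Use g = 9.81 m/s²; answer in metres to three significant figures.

61.2 m

At the limit, μ_s m g = m v²/r, so r_min = v²/(μ_s g) = (23.6)²/(0.927 × 9.81) = 557.0/9.094 = 61.25 m.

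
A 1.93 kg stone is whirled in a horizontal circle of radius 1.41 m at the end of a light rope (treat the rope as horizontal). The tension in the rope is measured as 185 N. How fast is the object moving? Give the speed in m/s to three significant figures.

T = m v²/r ⇒ v = √(T r / m) = √(185 × 1.41 / 1.93) = √135.2 = 11.63 m/s.

11.6 m/s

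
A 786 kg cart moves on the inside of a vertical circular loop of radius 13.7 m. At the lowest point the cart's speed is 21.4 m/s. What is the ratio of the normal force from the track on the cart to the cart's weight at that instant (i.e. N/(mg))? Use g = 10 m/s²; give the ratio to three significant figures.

4.34

At the bottom, N − mg = mv²/r, so N = m(v²/r + g) and N/(mg) = v²/(rg) + 1 = (21.4)²/(13.7 × 10.0) + 1 = 3.343 + 1 = 4.343.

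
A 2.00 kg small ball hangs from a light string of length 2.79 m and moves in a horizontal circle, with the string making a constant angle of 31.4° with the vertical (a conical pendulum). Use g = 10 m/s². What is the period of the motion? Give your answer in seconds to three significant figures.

3.07 s

r = L sinθ = 1.454 m. From T sinθ = mω²r and T cosθ = mg: tanθ = ω²r/g, so ω² = g tanθ / r = g/(L cosθ).
ω = √(g/(L cosθ)) = √(10.0/(2.79 × 0.8536)) = √4.199 = 2.049 rad/s.
Period = 2π/ω = 3.066 s.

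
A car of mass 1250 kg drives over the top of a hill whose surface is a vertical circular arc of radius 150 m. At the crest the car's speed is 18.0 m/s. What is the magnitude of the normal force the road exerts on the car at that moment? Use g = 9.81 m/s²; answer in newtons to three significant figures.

At the crest the centripetal acceleration points downward (toward the centre of the arc), so mg − N = mv²/r.
N = m(g − v²/r) = 1250 × (9.81 − (18.0)²/150) = 1250 × (9.81 − 2.160) = 1250 × 7.650 = 9562 N.

9560 N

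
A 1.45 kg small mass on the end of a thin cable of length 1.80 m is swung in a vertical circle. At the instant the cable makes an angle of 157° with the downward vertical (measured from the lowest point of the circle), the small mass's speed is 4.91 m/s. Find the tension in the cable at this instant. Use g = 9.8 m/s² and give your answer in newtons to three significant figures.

Take the radial direction toward the centre of the circle as positive. The component of the weight along the string toward the centre is −mg cos φ (φ measured from the bottom), so Newton's second law along the string gives T − mg cos φ = m v²/r.
cos 157° = -0.9205, so T = m(v²/r + g cos φ) = 1.45 × ((4.91)²/1.80 + 9.8 × -0.9205) = 1.45 × (13.39 + (-9.021)) = 1.45 × 4.372 = 6.340 N.

6.34 N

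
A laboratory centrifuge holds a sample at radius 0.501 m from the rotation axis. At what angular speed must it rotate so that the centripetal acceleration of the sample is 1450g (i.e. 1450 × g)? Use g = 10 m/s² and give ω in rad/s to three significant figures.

Centripetal acceleration a_c = ω²r. Setting ω²r = 1450g:
ω = √(1450g / r) = √(1450 × 10.0 / 0.501) = √28940 = 170.1 rad/s.

170 rad/s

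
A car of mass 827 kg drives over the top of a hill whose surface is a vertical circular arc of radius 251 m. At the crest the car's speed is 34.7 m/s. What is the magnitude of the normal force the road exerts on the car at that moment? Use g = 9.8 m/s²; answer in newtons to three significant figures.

4140 N

At the crest the centripetal acceleration points downward (toward the centre of the arc), so mg − N = mv²/r.
N = m(g − v²/r) = 827 × (9.8 − (34.7)²/251) = 827 × (9.8 − 4.797) = 827 × 5.003 = 4137 N.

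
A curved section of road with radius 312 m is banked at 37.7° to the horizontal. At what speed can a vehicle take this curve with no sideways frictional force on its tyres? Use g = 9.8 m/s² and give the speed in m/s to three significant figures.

48.6 m/s

On a frictionless banked curve, N sinθ = mv²/r and N cosθ = mg, so tanθ = v²/(rg).
v = √(r g tanθ) = √(312 × 9.8 × tan 37.7°) = √(312 × 9.8 × 0.7729) = √2363 = 48.61 m/s.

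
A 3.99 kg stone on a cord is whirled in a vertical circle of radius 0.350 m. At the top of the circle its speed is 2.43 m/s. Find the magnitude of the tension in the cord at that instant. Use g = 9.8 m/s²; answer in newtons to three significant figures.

At the top, both T and the weight mg point inward (toward the centre), so T + mg = mv²/r.
T = m(v²/r − g) = 3.99 × ((2.43)²/0.350 − 9.8) = 3.99 × (16.87 − 9.8) = 3.99 × 7.071 = 28.21 N.

28.2 N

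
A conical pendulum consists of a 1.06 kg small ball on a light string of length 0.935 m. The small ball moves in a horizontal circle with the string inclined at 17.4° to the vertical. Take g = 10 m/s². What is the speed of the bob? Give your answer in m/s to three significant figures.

0.936 m/s

The radius of the circle is r = L sinθ = 0.935 × sin 17.4° = 0.2796 m.
Horizontally T sinθ = mv²/r and vertically T cosθ = mg, so tanθ = v²/(rg).
v = √(r g tanθ) = √(0.2796 × 10.0 × 0.3134) = √0.8762 = 0.9361 m/s.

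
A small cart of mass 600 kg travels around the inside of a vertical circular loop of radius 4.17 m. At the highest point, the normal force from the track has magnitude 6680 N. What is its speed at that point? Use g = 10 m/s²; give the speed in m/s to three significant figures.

9.39 m/s

At the top, N + mg = mv²/r, so v = √(r(N/m + g)) = √(4.17 × (6680/600 + 10.0)) = √(4.17 × 21.13) = √88.13 = 9.388 m/s.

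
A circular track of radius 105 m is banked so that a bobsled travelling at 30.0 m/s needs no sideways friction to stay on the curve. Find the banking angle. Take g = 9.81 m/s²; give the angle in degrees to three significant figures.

For a frictionless banked turn: horizontally N sinθ = mv²/r and vertically N cosθ = mg.
Dividing: tanθ = v²/(r g) = (30.0)²/(105 × 9.81) = 900.0/1030 = 0.8737.
θ = arctan(0.8737) = 41.15°.

41.1°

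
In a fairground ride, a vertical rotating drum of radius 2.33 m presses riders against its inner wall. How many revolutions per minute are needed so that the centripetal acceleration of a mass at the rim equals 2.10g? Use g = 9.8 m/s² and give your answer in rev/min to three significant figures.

28.4 rev/min

Require ω²r = 2.10g, so ω = √(2.10 × 9.8/2.33) = 2.972 rad/s.
In rev/min: ω × 60/(2π) = 2.972 × 60/(2π) = 28.38 rev/min.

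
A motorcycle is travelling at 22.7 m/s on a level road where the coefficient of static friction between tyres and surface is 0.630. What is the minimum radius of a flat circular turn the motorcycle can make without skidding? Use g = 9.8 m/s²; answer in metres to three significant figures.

At the limit, μ_s m g = m v²/r, so r_min = v²/(μ_s g) = (22.7)²/(0.630 × 9.8) = 515.3/6.174 = 83.46 m.

83.5 m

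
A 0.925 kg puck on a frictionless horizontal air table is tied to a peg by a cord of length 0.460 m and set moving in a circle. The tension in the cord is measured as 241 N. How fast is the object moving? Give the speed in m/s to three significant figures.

T = m v²/r ⇒ v = √(T r / m) = √(241 × 0.460 / 0.925) = √119.8 = 10.95 m/s.

10.9 m/s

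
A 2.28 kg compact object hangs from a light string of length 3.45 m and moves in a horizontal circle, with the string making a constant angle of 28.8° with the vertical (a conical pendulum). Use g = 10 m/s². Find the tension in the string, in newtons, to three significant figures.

Vertically the bob has no acceleration, so T cosθ = mg.
T = mg/cosθ = 2.28 × 10.0 / cos 28.8° = 22.80/0.8763 = 26.02 N.

26.0 N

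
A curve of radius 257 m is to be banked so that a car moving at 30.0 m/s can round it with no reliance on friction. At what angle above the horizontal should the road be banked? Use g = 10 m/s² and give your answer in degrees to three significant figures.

For a frictionless banked turn: horizontally N sinθ = mv²/r and vertically N cosθ = mg.
Dividing: tanθ = v²/(r g) = (30.0)²/(257 × 10.0) = 900.0/2570 = 0.3502.
θ = arctan(0.3502) = 19.30°.

19.3°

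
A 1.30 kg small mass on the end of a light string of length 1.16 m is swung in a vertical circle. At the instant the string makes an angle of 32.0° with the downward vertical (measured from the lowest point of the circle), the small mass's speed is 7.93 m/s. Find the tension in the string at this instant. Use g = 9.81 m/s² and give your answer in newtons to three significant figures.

Take the radial direction toward the centre of the circle as positive. The component of the weight along the string toward the centre is −mg cos φ (φ measured from the bottom), so Newton's second law along the string gives T − mg cos φ = m v²/r.
cos 32.0° = 0.8480, so T = m(v²/r + g cos φ) = 1.30 × ((7.93)²/1.16 + 9.81 × 0.8480) = 1.30 × (54.21 + (8.319)) = 1.30 × 62.53 = 81.29 N.

81.3 N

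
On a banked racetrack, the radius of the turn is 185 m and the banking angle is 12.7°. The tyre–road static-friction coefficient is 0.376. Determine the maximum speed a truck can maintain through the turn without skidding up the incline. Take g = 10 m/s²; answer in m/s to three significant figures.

34.9 m/s

At the maximum speed, friction acts down the slope at its limiting value f = μN. Radially (horizontal, toward centre): N sinθ + μN cosθ = mv²/r. Vertically: N cosθ − μN sinθ = mg.
Dividing: v² = r g (sinθ + μcosθ)/(cosθ − μsinθ).
sinθ + μcosθ = 0.2198 + 0.376×0.9755 = 0.5866; cosθ − μsinθ = 0.9755 − 0.376×0.2198 = 0.8929.
v² = 185 × 10.0 × 0.5866/0.8929 = 1216 m²/s², so v = 34.86 m/s.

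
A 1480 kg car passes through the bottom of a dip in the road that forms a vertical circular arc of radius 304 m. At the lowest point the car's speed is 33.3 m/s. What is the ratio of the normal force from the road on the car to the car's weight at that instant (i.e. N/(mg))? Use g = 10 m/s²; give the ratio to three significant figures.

1.36

At the bottom, N − mg = mv²/r, so N = m(v²/r + g) and N/(mg) = v²/(rg) + 1 = (33.3)²/(304 × 10.0) + 1 = 0.3648 + 1 = 1.365.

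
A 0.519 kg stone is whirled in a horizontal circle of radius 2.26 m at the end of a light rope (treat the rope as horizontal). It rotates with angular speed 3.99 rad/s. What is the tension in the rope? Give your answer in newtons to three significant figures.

18.7 N

v = ωr = 3.99 × 2.26 = 9.017 m/s.
The tension is the only horizontal force, so it supplies the full centripetal force: T = m v²/r = 0.519 × (9.017)²/2.26 = 0.519 × 81.31/2.26 = 18.67 N.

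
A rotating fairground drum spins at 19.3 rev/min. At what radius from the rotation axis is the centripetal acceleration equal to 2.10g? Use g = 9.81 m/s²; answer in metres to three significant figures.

5.04 m

ω = 19.3 rev/min × 2π/60 = 2.021 rad/s.
a_c = ω²r = 2.10g ⇒ r = 2.10 × 9.81 / (2.021)² = 20.60/4.085 = 5.043 m.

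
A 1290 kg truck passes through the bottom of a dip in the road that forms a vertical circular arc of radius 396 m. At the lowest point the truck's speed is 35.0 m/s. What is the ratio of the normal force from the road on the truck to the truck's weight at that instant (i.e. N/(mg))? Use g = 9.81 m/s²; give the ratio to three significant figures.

At the bottom, N − mg = mv²/r, so N = m(v²/r + g) and N/(mg) = v²/(rg) + 1 = (35.0)²/(396 × 9.81) + 1 = 0.3153 + 1 = 1.315.

1.32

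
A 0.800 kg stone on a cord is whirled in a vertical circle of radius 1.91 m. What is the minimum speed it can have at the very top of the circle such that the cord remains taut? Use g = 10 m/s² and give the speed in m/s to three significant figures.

4.37 m/s

At the top, both weight mg and T point toward the centre: T + mg = mv²/r.
At minimum speed T → 0, so mg = mv_min²/r ⇒ v_min = √(g r) = √(10.0 × 1.91) = 4.370 m/s.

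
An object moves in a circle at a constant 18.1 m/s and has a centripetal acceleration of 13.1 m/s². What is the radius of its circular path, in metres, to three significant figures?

a_c = v²/r ⇒ r = v²/a_c = (18.1)²/13.1 = 327.6/13.1 = 25.01 m.

25.0 m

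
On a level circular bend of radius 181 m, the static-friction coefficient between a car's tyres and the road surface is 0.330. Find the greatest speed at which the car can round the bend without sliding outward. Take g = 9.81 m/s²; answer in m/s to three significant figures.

On a flat curve, static friction is the only horizontal force, so it must supply the full centripetal force: μ_s m g = m v²/r.
Mass cancels: v_max = √(μ_s g r) = √(0.330 × 9.81 × 181) = √586.0 = 24.21 m/s.

24.2 m/s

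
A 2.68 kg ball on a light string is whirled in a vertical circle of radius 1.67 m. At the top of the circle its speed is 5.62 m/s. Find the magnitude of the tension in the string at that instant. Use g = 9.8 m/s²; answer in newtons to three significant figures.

24.4 N

At the top, both T and the weight mg point inward (toward the centre), so T + mg = mv²/r.
T = m(v²/r − g) = 2.68 × ((5.62)²/1.67 − 9.8) = 2.68 × (18.91 − 9.8) = 2.68 × 9.113 = 24.42 N.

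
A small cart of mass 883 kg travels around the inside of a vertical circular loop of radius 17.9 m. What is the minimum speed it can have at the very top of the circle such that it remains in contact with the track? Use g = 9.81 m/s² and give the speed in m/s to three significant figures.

13.3 m/s

At the highest point the centre is directly below, so both the weight and N act inward: N + mg = mv²/r.
At minimum speed N → 0, so mg = mv_min²/r ⇒ v_min = √(g r) = √(9.81 × 17.9) = 13.25 m/s.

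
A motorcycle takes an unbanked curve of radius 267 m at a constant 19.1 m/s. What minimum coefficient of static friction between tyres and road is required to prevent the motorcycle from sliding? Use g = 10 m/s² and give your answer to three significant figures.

Friction provides the centripetal force: μ_s m g = m v²/r, so μ_s = v²/(g r) = (19.10)²/(10.0 × 267) = 364.8/2670 = 0.1366.

0.137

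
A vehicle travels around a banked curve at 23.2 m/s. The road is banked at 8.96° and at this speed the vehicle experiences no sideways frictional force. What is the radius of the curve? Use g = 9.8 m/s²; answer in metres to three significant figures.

Frictionless banking: tanθ = v²/(rg), so r = v²/(g tanθ).
r = (23.2)²/(9.8 × tan 8.96°) = 538.2/(9.8 × 0.1577) = 538.2/1.545 = 348.3 m.

348 m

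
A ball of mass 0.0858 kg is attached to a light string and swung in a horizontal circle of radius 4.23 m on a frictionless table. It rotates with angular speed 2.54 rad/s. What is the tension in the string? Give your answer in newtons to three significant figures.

v = ωr = 2.54 × 4.23 = 10.74 m/s.
The tension is the only horizontal force, so it supplies the full centripetal force: T = m v²/r = 0.0858 × (10.74)²/4.23 = 0.0858 × 115.4/4.23 = 2.342 N.

2.34 N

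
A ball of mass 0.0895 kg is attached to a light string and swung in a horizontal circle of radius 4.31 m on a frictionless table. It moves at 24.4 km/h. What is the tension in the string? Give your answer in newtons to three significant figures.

v = 24.4 km/h = 24.4/3.6 = 6.778 m/s.
The tension is the only horizontal force, so it supplies the full centripetal force: T = m v²/r = 0.0895 × (6.778)²/4.31 = 0.0895 × 45.94/4.31 = 0.9539 N.

0.954 N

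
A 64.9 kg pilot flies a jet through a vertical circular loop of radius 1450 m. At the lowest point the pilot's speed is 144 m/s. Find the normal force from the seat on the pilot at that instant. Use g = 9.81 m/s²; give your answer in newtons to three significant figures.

1560 N

At the lowest point, N points up (toward the centre) and the weight mg points down (away from the centre), so the net inward force is N − mg = mv²/r.
N = m(v²/r + g) = 64.9 × ((144)²/1450 + 9.81) = 64.9 × (14.30 + 9.81) = 64.9 × 24.11 = 1565 N.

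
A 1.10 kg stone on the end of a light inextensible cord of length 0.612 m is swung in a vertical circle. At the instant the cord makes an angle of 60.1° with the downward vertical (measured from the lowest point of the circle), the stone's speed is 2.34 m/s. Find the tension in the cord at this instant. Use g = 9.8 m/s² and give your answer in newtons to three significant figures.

Take the radial direction toward the centre of the circle as positive. The component of the weight along the string toward the centre is −mg cos φ (φ measured from the bottom), so Newton's second law along the string gives T − mg cos φ = m v²/r.
cos 60.1° = 0.4985, so T = m(v²/r + g cos φ) = 1.10 × ((2.34)²/0.612 + 9.8 × 0.4985) = 1.10 × (8.947 + (4.885)) = 1.10 × 13.83 = 15.22 N.

15.2 N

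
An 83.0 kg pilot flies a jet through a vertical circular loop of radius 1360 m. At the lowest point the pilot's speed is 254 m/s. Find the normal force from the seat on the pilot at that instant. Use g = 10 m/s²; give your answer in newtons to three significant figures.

4770 N

At the lowest point, N points up (toward the centre) and the weight mg points down (away from the centre), so the net inward force is N − mg = mv²/r.
N = m(v²/r + g) = 83.0 × ((254)²/1360 + 10.0) = 83.0 × (47.44 + 10.0) = 83.0 × 57.44 = 4767 N.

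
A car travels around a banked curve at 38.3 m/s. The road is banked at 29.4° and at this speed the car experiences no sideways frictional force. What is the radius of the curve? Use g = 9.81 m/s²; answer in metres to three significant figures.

265 m

Frictionless banking: tanθ = v²/(rg), so r = v²/(g tanθ).
r = (38.3)²/(9.81 × tan 29.4°) = 1467/(9.81 × 0.5635) = 1467/5.528 = 265.4 m.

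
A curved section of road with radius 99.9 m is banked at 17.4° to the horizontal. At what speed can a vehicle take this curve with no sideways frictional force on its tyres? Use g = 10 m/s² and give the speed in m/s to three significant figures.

17.7 m/s

On a frictionless banked curve, N sinθ = mv²/r and N cosθ = mg, so tanθ = v²/(rg).
v = √(r g tanθ) = √(99.9 × 10.0 × tan 17.4°) = √(99.9 × 10.0 × 0.3134) = √313.1 = 17.69 m/s.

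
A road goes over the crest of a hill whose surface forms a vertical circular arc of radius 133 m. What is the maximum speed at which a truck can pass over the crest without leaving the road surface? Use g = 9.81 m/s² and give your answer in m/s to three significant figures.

36.1 m/s

At the crest the centre of the circle is below the truck, so the net downward (centripetal) force is mg − N = mv²/r.
The truck leaves the road when N → 0, giving v_max = √(g r) = √(9.81 × 133) = 36.12 m/s.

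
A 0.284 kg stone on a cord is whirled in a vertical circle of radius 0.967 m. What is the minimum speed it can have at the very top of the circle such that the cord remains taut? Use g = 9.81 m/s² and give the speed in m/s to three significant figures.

3.08 m/s

At the highest point the centre is directly below, so both the weight and T act inward: T + mg = mv²/r.
At minimum speed T → 0, so mg = mv_min²/r ⇒ v_min = √(g r) = √(9.81 × 0.967) = 3.080 m/s.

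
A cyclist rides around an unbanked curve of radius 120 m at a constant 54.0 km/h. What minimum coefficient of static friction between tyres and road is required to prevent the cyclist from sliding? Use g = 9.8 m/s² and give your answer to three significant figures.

0.191

v = 54.0/3.6 = 15.00 m/s.
Friction provides the centripetal force: μ_s m g = m v²/r, so μ_s = v²/(g r) = (15.00)²/(9.8 × 120) = 225.0/1176 = 0.1913.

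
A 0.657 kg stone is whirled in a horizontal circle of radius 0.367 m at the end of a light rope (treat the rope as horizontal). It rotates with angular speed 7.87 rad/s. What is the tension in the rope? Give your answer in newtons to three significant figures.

v = ωr = 7.87 × 0.367 = 2.888 m/s.
The tension is the only horizontal force, so it supplies the full centripetal force: T = m v²/r = 0.657 × (2.888)²/0.367 = 0.657 × 8.342/0.367 = 14.93 N.

14.9 N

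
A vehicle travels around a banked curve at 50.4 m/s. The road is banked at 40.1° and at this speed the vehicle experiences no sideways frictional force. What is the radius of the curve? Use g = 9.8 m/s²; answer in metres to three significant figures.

Frictionless banking: tanθ = v²/(rg), so r = v²/(g tanθ).
r = (50.4)²/(9.8 × tan 40.1°) = 2540/(9.8 × 0.8421) = 2540/8.252 = 307.8 m.

308 m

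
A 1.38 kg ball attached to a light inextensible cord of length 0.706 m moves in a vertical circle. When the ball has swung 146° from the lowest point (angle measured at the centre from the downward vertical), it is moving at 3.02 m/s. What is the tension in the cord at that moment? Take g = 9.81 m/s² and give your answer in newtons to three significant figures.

6.60 N

Take the radial direction toward the centre of the circle as positive. The component of the weight along the string toward the centre is −mg cos φ (φ measured from the bottom), so Newton's second law along the string gives T − mg cos φ = m v²/r.
cos 146° = -0.8290, so T = m(v²/r + g cos φ) = 1.38 × ((3.02)²/0.706 + 9.81 × -0.8290) = 1.38 × (12.92 + (-8.133)) = 1.38 × 4.786 = 6.604 N.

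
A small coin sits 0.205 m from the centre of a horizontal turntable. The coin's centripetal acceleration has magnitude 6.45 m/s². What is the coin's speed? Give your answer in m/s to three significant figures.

1.15 m/s

a_c = v²/r ⇒ v = √(a_c · r) = √(6.45 × 0.205) = √1.322 = 1.150 m/s.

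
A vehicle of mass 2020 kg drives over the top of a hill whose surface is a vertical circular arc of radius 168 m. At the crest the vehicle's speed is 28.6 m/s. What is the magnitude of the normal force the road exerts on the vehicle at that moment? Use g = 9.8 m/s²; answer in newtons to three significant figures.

9960 N

At the crest the centripetal acceleration points downward (toward the centre of the arc), so mg − N = mv²/r.
N = m(g − v²/r) = 2020 × (9.8 − (28.6)²/168) = 2020 × (9.8 − 4.869) = 2020 × 4.931 = 9961 N.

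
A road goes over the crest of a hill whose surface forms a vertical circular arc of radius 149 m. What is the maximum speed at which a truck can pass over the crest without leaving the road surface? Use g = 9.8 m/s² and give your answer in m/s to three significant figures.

38.2 m/s

At the crest the centre of the circle is below the truck, so the net downward (centripetal) force is mg − N = mv²/r.
The truck leaves the road when N → 0, giving v_max = √(g r) = √(9.8 × 149) = 38.21 m/s.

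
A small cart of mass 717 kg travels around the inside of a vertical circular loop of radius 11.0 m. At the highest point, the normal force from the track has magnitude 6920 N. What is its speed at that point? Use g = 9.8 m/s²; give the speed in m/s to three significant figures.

14.6 m/s

At the top, N + mg = mv²/r, so v = √(r(N/m + g)) = √(11.0 × (6920/717 + 9.8)) = √(11.0 × 19.45) = √214.0 = 14.63 m/s.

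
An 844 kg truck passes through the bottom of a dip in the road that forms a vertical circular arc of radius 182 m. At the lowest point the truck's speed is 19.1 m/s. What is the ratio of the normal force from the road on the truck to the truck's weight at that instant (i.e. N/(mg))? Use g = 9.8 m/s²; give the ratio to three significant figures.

1.20

At the bottom, N − mg = mv²/r, so N = m(v²/r + g) and N/(mg) = v²/(rg) + 1 = (19.1)²/(182 × 9.8) + 1 = 0.2045 + 1 = 1.205.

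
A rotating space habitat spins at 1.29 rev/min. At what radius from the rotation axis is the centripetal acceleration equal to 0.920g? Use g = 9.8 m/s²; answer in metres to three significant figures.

494 m

ω = 1.29 rev/min × 2π/60 = 0.1351 rad/s.
a_c = ω²r = 0.920g ⇒ r = 0.920 × 9.8 / (0.1351)² = 9.016/0.01825 = 494.1 m.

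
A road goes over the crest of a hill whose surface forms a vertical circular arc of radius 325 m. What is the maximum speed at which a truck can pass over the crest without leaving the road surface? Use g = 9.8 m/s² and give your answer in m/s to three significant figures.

56.4 m/s

At the crest the centre of the circle is below the truck, so the net downward (centripetal) force is mg − N = mv²/r.
The truck leaves the road when N → 0, giving v_max = √(g r) = √(9.8 × 325) = 56.44 m/s.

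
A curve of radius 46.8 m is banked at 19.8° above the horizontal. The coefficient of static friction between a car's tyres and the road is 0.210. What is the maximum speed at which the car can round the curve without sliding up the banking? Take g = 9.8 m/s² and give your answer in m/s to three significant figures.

16.8 m/s

At the maximum speed, friction acts down the slope at its limiting value f = μN. Radially (horizontal, toward centre): N sinθ + μN cosθ = mv²/r. Vertically: N cosθ − μN sinθ = mg.
Dividing: v² = r g (sinθ + μcosθ)/(cosθ − μsinθ).
sinθ + μcosθ = 0.3387 + 0.210×0.9409 = 0.5363; cosθ − μsinθ = 0.9409 − 0.210×0.3387 = 0.8697.
v² = 46.8 × 9.8 × 0.5363/0.8697 = 282.8 m²/s², so v = 16.82 m/s.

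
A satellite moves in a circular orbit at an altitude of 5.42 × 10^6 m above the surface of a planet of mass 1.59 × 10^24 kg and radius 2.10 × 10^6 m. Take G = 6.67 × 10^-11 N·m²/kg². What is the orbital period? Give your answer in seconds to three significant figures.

r = R + h = 2.10 × 10^6 + 5.42 × 10^6 = 7.520 × 10^6 m. Gravity provides the centripetal force: G M m / r² = m v² / r ⇒ v = √(GM/r) = 3755 m/s.
T = 2πr/v = 2π × 7.520 × 10^6 / 3755 = 12580 s.

12600 s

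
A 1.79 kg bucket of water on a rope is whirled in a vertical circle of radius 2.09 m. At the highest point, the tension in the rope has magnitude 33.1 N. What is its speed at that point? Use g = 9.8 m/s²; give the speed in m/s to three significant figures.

At the top, T + mg = mv²/r, so v = √(r(T/m + g)) = √(2.09 × (33.1/1.79 + 9.8)) = √(2.09 × 28.29) = √59.13 = 7.690 m/s.

7.69 m/s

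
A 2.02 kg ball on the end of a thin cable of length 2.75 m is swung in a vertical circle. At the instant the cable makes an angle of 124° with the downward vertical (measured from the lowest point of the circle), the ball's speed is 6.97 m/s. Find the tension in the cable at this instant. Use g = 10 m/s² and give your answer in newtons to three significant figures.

24.4 N

Take the radial direction toward the centre of the circle as positive. The component of the weight along the string toward the centre is −mg cos φ (φ measured from the bottom), so Newton's second law along the string gives T − mg cos φ = m v²/r.
cos 124° = -0.5592, so T = m(v²/r + g cos φ) = 2.02 × ((6.97)²/2.75 + 10.0 × -0.5592) = 2.02 × (17.67 + (-5.592)) = 2.02 × 12.07 = 24.39 N.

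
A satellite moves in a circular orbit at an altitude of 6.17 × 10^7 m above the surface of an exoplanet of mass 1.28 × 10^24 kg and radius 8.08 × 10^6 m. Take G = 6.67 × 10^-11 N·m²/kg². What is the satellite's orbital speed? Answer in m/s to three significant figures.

Orbital radius r = R + h = 8.08 × 10^6 + 6.17 × 10^7 = 6.978 × 10^7 m.
Gravity supplies the centripetal force: G M m / r² = m v² / r, so v = √(GM/r).
v = √(6.67 × 10^-11 × 1.28 × 10^24 / 6.978 × 10^7) = √(1.224 × 10^6) = 1106 m/s.

1110 m/s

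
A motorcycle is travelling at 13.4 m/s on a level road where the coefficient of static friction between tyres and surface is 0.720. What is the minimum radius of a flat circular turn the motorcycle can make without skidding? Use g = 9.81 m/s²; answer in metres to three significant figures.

25.4 m

At the limit, μ_s m g = m v²/r, so r_min = v²/(μ_s g) = (13.4)²/(0.720 × 9.81) = 179.6/7.063 = 25.42 m.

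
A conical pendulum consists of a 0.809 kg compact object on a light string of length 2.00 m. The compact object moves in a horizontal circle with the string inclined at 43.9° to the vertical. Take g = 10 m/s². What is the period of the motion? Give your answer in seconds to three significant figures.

r = L sinθ = 1.387 m. From T sinθ = mω²r and T cosθ = mg: tanθ = ω²r/g, so ω² = g tanθ / r = g/(L cosθ).
ω = √(g/(L cosθ)) = √(10.0/(2.00 × 0.7206)) = √6.939 = 2.634 rad/s.
Period = 2π/ω = 2.385 s.

2.39 s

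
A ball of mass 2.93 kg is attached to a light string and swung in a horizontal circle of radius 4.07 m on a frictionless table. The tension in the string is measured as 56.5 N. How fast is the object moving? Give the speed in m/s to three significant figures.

8.86 m/s

T = m v²/r ⇒ v = √(T r / m) = √(56.5 × 4.07 / 2.93) = √78.48 = 8.859 m/s.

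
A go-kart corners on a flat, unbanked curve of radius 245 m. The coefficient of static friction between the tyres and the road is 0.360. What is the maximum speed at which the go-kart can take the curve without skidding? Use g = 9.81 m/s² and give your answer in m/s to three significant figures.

The only inward force on a level bend is static friction, so at the limit f_s = μ_s N = μ_s m g = m v²/r.
Mass cancels: v_max = √(μ_s g r) = √(0.360 × 9.81 × 245) = √865.2 = 29.41 m/s.

29.4 m/s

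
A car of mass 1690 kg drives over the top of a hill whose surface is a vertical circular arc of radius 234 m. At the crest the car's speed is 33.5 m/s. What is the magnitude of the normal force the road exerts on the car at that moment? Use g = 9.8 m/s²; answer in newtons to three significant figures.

At the crest the centripetal acceleration points downward (toward the centre of the arc), so mg − N = mv²/r.
N = m(g − v²/r) = 1690 × (9.8 − (33.5)²/234) = 1690 × (9.8 − 4.796) = 1690 × 5.004 = 8457 N.

8460 N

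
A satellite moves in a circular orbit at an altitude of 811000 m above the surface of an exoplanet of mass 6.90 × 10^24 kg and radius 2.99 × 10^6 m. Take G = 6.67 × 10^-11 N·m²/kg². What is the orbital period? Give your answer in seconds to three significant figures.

2170 s

r = R + h = 2.99 × 10^6 + 811000 = 3.801 × 10^6 m. Gravity provides the centripetal force: G M m / r² = m v² / r ⇒ v = √(GM/r) = 11000 m/s.
T = 2πr/v = 2π × 3.801 × 10^6 / 11000 = 2170 s.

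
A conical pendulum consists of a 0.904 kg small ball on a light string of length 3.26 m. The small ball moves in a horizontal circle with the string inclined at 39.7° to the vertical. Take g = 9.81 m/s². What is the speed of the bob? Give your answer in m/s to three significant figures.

The radius of the circle is r = L sinθ = 3.26 × sin 39.7° = 2.082 m.
Horizontally T sinθ = mv²/r and vertically T cosθ = mg, so tanθ = v²/(rg).
v = √(r g tanθ) = √(2.082 × 9.81 × 0.8302) = √16.96 = 4.118 m/s.

4.12 m/s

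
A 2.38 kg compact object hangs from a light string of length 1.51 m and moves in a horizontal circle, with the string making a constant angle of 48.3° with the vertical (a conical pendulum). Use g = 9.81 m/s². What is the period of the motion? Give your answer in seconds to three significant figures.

r = L sinθ = 1.127 m. From T sinθ = mω²r and T cosθ = mg: tanθ = ω²r/g, so ω² = g tanθ / r = g/(L cosθ).
ω = √(g/(L cosθ)) = √(9.81/(1.51 × 0.6652)) = √9.766 = 3.125 rad/s.
Period = 2π/ω = 2.011 s.

2.01 s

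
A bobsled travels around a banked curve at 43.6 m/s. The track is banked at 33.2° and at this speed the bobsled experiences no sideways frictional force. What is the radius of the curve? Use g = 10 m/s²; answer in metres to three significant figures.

Frictionless banking: tanθ = v²/(rg), so r = v²/(g tanθ).
r = (43.6)²/(10.0 × tan 33.2°) = 1901/(10.0 × 0.6544) = 1901/6.544 = 290.5 m.

290 m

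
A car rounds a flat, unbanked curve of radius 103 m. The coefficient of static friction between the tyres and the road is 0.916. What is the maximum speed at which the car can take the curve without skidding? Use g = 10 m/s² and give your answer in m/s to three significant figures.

30.7 m/s

The only inward force on a level bend is static friction, so at the limit f_s = μ_s N = μ_s m g = m v²/r.
Mass cancels: v_max = √(μ_s g r) = √(0.916 × 10.0 × 103) = √943.5 = 30.72 m/s.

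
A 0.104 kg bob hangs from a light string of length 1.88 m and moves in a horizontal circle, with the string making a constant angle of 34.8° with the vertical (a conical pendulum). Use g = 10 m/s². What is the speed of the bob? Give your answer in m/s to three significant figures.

The radius of the circle is r = L sinθ = 1.88 × sin 34.8° = 1.073 m.
Horizontally T sinθ = mv²/r and vertically T cosθ = mg, so tanθ = v²/(rg).
v = √(r g tanθ) = √(1.073 × 10.0 × 0.6950) = √7.457 = 2.731 m/s.

2.73 m/s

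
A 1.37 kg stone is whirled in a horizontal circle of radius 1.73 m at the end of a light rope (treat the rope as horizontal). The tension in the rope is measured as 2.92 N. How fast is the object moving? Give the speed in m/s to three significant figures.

T = m v²/r ⇒ v = √(T r / m) = √(2.92 × 1.73 / 1.37) = √3.687 = 1.920 m/s.

1.92 m/s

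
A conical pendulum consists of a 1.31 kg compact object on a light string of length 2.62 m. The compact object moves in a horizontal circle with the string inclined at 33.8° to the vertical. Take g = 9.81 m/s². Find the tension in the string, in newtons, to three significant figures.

Vertically the bob has no acceleration, so T cosθ = mg.
T = mg/cosθ = 1.31 × 9.81 / cos 33.8° = 12.85/0.8310 = 15.46 N.

15.5 N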